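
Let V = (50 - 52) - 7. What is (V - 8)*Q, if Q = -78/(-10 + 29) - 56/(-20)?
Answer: 2108/95 ≈ 22.189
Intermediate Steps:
Q = -124/95 (Q = -78/19 - 56*(-1/20) = -78*1/19 + 14/5 = -78/19 + 14/5 = -124/95 ≈ -1.3053)
V = -9 (V = -2 - 7 = -9)
(V - 8)*Q = (-9 - 8)*(-124/95) = -17*(-124/95) = 2108/95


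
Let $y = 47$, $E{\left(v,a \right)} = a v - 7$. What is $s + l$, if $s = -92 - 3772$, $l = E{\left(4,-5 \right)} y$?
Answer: $-5133$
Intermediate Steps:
$E{\left(v,a \right)} = -7 + a v$
$l = -1269$ ($l = \left(-7 - 20\right) 47 = \left(-27\right) 47 = -1269$)
$s = -3864$ ($s = -92 - 3772 = -3864$)
$s + l = -3864 - 1269 = -5133$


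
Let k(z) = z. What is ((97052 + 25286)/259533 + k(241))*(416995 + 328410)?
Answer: 46714375560355/259533 ≈ 1.7999e+8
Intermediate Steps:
((97052 + 25286)/259533 + k(241))*(416995 + 328410) = ((97052 + 25286)/259533 + 241)*(416995 + 328410) = (122338*(1/259533) + 241)*745405 = (122338/259533 + 241)*745405 = (62669791/259533)*745405 = 46714375560355/259533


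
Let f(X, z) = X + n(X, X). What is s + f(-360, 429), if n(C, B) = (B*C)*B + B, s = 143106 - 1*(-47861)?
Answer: -46465753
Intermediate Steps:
s = 190967 (s = 143106 + 47861 = 190967)
n(C, B) = B + C*B**2 (n(C, B) = C*B**2 + B = B + C*B**2)
f(X, z) = X + X*(1 + X**2) (f(X, z) = X + X*(1 + X*X) = X + X*(1 + X**2))
s + f(-360, 429) = 190967 - 360*(2 + (-360)**2) = 190967 - 360*(2 + 129600) = 190967 - 360*129602 = 190967 - 46656720 = -46465753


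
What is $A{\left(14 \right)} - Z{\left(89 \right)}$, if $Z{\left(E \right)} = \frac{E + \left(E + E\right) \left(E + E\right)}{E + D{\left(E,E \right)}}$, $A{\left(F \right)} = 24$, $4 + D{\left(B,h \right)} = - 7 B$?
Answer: $\frac{44685}{538} \approx 83.058$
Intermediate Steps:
$D{\left(B,h \right)} = -4 - 7 B$
$Z{\left(E \right)} = \frac{E + 4 E^{2}}{-4 - 6 E}$ ($Z{\left(E \right)} = \frac{E + \left(E + E\right) \left(E + E\right)}{E - \left(4 + 7 E\right)} = \frac{E + 2 E 2 E}{-4 - 6 E} = \frac{E + 4 E^{2}}{-4 - 6 E}$)
$A{\left(14 \right)} - Z{\left(89 \right)} = 24 - \left(-1\right) 89 \frac{1}{4 + 6 \cdot 89} \left(1 + 4 \cdot 89\right) = 24 - \left(-1\right) 89 \frac{1}{4 + 534} \left(1 + 356\right) = 24 - \left(-1\right) 89 \cdot \frac{1}{538} \cdot 357 = 24 - - \frac{31773}{538} = 24 + \frac{31773}{538} = \frac{44685}{538}$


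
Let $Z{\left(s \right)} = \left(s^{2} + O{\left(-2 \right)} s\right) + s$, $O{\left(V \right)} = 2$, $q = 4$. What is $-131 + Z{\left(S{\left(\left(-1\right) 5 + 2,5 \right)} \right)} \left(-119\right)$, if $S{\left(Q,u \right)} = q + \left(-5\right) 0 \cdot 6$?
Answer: $-3463$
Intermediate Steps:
$S{\left(Q,u \right)} = 4$ ($S{\left(Q,u \right)} = 4 + \left(-5\right) 0 \cdot 6 = 4 + 0 \cdot 6 = 4 + 0 = 4$)
$Z{\left(s \right)} = s^{2} + 3 s$ ($Z{\left(s \right)} = \left(s^{2} + 2 s\right) + s = s^{2} + 3 s$)
$-131 + Z{\left(S{\left(\left(-1\right) 5 + 2,5 \right)} \right)} \left(-119\right) = -131 + 4 \left(3 + 4\right) \left(-119\right) = -131 + 4 \cdot 7 \left(-119\right) = -131 + 28 \left(-119\right) = -131 - 3332 = -3463$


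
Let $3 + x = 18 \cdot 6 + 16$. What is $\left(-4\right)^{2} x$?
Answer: $1936$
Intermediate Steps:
$x = 121$ ($x = -3 + \left(18 \cdot 6 + 16\right) = -3 + \left(108 + 16\right) = -3 + 124 = 121$)
$\left(-4\right)^{2} x = \left(-4\right)^{2} \cdot 121 = 16 \cdot 121 = 1936$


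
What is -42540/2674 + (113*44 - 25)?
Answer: 6592869/1337 ≈ 4931.1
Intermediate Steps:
-42540/2674 + (113*44 - 25) = -42540*1/2674 + (4972 - 25) = -21270/1337 + 4947 = 6592869/1337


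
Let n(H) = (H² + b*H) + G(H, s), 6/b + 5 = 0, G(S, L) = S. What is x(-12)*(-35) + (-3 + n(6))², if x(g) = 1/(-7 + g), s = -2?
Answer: 481214/475 ≈ 1013.1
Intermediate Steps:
b = -6/5 (b = 6/(-5 + 0) = 6/(-5) = 6*(-⅕) = -6/5 ≈ -1.2000)
n(H) = H² - H/5 (n(H) = (H² - 6*H/5) + H = H² - H/5)
x(-12)*(-35) + (-3 + n(6))² = -35/(-7 - 12) + (-3 + 6*(-⅕ + 6))² = -35/(-19) + (-3 + 6*(29/5))² = -1/19*(-35) + (-3 + 174/5)² = 35/19 + (159/5)² = 35/19 + 25281/25 = 481214/475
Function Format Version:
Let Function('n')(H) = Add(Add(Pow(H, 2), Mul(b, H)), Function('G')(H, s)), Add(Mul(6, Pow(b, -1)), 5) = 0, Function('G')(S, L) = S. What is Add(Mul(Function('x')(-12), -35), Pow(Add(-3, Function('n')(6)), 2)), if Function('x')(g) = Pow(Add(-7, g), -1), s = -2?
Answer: Rational(481214, 475) ≈ 1013.1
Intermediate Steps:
b = Rational(-6, 5) (b = Mul(6, Pow(Add(-5, 0), -1)) = Mul(6, Pow(-5, -1)) = Mul(6, Rational(-1, 5)) = Rational(-6, 5) ≈ -1.2000)
Function('n')(H) = Add(Pow(H, 2), Mul(Rational(-1, 5), H)) (Function('n')(H) = Add(Add(Pow(H, 2), Mul(Rational(-6, 5), H)), H) = Add(Pow(H, 2), Mul(Rational(-1, 5), H)))
Add(Mul(Function('x')(-12), -35), Pow(Add(-3, Function('n')(6)), 2)) = Add(Mul(Pow(Add(-7, -12), -1), -35), Pow(Add(-3, Mul(6, Add(Rational(-1, 5), 6))), 2)) = Add(Mul(Pow(-19, -1), -35), Pow(Add(-3, Mul(6, Rational(29, 5))), 2)) = Add(Mul(Rational(-1, 19), -35), Pow(Add(-3, Rational(174, 5)), 2)) = Add(Rational(35, 19), Pow(Rational(159, 5), 2)) = Add(Rational(35, 19), Rational(25281, 25)) = Rational(481214, 475)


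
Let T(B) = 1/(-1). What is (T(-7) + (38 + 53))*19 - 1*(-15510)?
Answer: 17220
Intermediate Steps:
T(B) = -1
(T(-7) + (38 + 53))*19 - 1*(-15510) = (-1 + (38 + 53))*19 - 1*(-15510) = (-1 + 91)*19 + 15510 = 90*19 + 15510 = 1710 + 15510 = 17220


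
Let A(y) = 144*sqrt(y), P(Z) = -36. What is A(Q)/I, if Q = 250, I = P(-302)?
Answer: -20*sqrt(10) ≈ -63.246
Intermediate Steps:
I = -36
A(Q)/I = (144*sqrt(250))/(-36) = (144*(5*sqrt(10)))*(-1/36) = (720*sqrt(10))*(-1/36) = -20*sqrt(10)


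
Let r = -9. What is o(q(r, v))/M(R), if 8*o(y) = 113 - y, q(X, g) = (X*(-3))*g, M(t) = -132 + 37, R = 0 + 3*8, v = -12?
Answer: -23/40 ≈ -0.57500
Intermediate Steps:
R = 24 (R = 0 + 24 = 24)
M(t) = -95
q(X, g) = -3*X*g (q(X, g) = (-3*X)*g = -3*X*g)
o(y) = 113/8 - y/8 (o(y) = (113 - y)/8 = 113/8 - y/8)
o(q(r, v))/M(R) = (113/8 - (-3)*(-9)*(-12)/8)/(-95) = (113/8 - 1/8*(-324))*(-1/95) = (113/8 + 81/2)*(-1/95) = (437/8)*(-1/95) = -23/40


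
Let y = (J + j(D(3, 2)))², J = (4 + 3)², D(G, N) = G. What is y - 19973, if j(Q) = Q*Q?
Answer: -16609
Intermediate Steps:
j(Q) = Q²
J = 49 (J = 7² = 49)
y = 3364 (y = (49 + 3²)² = (49 + 9)² = 58² = 3364)
y - 19973 = 3364 - 19973 = -16609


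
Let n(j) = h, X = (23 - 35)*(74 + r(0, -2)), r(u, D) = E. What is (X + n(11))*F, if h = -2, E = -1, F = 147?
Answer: -129066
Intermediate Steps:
r(u, D) = -1
X = -876 (X = (23 - 35)*(74 - 1) = -12*73 = -876)
n(j) = -2
(X + n(11))*F = (-876 - 2)*147 = -878*147 = -129066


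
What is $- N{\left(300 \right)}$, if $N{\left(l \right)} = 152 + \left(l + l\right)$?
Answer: $-752$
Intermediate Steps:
$N{\left(l \right)} = 152 + 2 l$
$- N{\left(300 \right)} = - (152 + 2 \cdot 300) = - (152 + 600) = \left(-1\right) 752 = -752$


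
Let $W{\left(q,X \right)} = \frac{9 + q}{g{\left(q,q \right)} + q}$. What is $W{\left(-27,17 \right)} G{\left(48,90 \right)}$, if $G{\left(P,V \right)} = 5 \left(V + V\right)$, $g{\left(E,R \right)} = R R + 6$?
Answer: $- \frac{1350}{59} \approx -22.881$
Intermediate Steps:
$g{\left(E,R \right)} = 6 + R^{2}$ ($g{\left(E,R \right)} = R^{2} + 6 = 6 + R^{2}$)
$G{\left(P,V \right)} = 10 V$ ($G{\left(P,V \right)} = 5 \cdot 2 V = 10 V$)
$W{\left(q,X \right)} = \frac{9 + q}{6 + q + q^{2}}$ ($W{\left(q,X \right)} = \frac{9 + q}{\left(6 + q^{2}\right) + q} = \frac{9 + q}{6 + q + q^{2}}$)
$W{\left(-27,17 \right)} G{\left(48,90 \right)} = \frac{9 - 27}{6 - 27 + \left(-27\right)^{2}} \cdot 10 \cdot 90 = \frac{1}{6 - 27 + 729} \left(-18\right) 900 = \frac{1}{708} \left(-18\right) 900 = \left(- \frac{3}{118}\right) 900 = - \frac{1350}{59}$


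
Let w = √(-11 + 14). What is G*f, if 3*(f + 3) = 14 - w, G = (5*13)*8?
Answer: 2600/3 - 520*√3/3 ≈ 566.44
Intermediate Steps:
w = √3 ≈ 1.7320
G = 520 (G = 65*8 = 520)
f = 5/3 - √3/3 (f = -3 + (14 - √3)/3 = -3 + (14/3 - √3/3) = 5/3 - √3/3 ≈ 1.0893)
G*f = 520*(5/3 - √3/3) = 2600/3 - 520*√3/3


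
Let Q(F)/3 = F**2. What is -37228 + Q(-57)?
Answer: -27481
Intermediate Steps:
Q(F) = 3*F**2
-37228 + Q(-57) = -37228 + 3*(-57)**2 = -37228 + 3*3249 = -37228 + 9747 = -27481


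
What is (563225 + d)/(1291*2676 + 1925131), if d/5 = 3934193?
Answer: 20234190/5379847 ≈ 3.7611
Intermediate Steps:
d = 19670965 (d = 5*3934193 = 19670965)
(563225 + d)/(1291*2676 + 1925131) = (563225 + 19670965)/(1291*2676 + 1925131) = 20234190/(3454716 + 1925131) = 20234190/5379847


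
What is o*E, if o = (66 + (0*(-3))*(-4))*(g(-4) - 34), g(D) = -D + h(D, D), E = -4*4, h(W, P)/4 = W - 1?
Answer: 52800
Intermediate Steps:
h(W, P) = -4 + 4*W (h(W, P) = 4*(W - 1) = 4*(-1 + W) = -4 + 4*W)
E = -16
g(D) = -4 + 3*D (g(D) = -D + (-4 + 4*D) = -4 + 3*D)
o = -3300 (o = (66 + (0*(-3))*(-4))*((-4 + 3*(-4)) - 34) = (66 + 0*(-4))*((-4 - 12) - 34) = (66 + 0)*(-16 - 34) = 66*(-50) = -3300)
o*E = -3300*(-16) = 52800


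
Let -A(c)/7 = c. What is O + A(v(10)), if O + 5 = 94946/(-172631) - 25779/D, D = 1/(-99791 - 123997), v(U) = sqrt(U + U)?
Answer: 995913564053511/172631 - 14*sqrt(5) ≈ 5.7690e+9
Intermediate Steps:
v(U) = sqrt(2)*sqrt(U) (v(U) = sqrt(2*U) = sqrt(2)*sqrt(U))
D = -1/223788 (D = 1/(-223788) = -1/223788 ≈ -4.4685e-6)
A(c) = -7*c
O = 995913564053511/172631 (O = -5 + (94946/(-172631) - 25779/(-1/223788)) = -5 + (94946*(-1/172631) - 25779*(-223788)) = -5 + (-94946/172631 + 5769030852) = -5 + 995913564916666/172631 = 995913564053511/172631 ≈ 5.7690e+9)
O + A(v(10)) = 995913564053511/172631 - 7*sqrt(2)*sqrt(10) = 995913564053511/172631 - 14*sqrt(5)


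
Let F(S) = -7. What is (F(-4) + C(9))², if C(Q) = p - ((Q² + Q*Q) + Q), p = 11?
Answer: 27889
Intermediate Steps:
C(Q) = 11 - Q - 2*Q² (C(Q) = 11 - ((Q² + Q*Q) + Q) = 11 - ((Q² + Q²) + Q) = 11 - (2*Q² + Q) = 11 - (Q + 2*Q²) = 11 + (-Q - 2*Q²) = 11 - Q - 2*Q²)
(F(-4) + C(9))² = (-7 + (11 - 1*9 - 2*9²))² = (-7 + (11 - 9 - 2*81))² = (-7 + (11 - 9 - 162))² = (-7 - 160)² = (-167)² = 27889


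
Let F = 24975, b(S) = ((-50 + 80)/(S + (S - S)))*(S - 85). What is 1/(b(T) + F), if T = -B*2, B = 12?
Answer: 4/100445 ≈ 3.9823e-5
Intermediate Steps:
T = -24 (T = -1*12*2 = -12*2 = -24)
b(S) = 30*(-85 + S)/S (b(S) = (30/(S + 0))*(-85 + S) = (30/S)*(-85 + S) = 30*(-85 + S)/S)
1/(b(T) + F) = 1/((30 - 2550/(-24)) + 24975) = 1/((30 - 2550*(-1/24)) + 24975) = 1/((30 + 425/4) + 24975) = 1/(545/4 + 24975) = 1/(100445/4) = 4/100445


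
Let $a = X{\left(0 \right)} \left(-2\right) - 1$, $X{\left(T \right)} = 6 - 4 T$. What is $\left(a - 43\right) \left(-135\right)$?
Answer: $7560$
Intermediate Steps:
$a = -13$ ($a = \left(6 - 0\right) \left(-2\right) - 1 = \left(6 + 0\right) \left(-2\right) - 1 = 6 \left(-2\right) - 1 = -12 - 1 = -13$)
$\left(a - 43\right) \left(-135\right) = \left(-13 - 43\right) \left(-135\right) = \left(-56\right) \left(-135\right) = 7560$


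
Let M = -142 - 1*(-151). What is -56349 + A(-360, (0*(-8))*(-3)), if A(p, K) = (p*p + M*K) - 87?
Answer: 73164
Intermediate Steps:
M = 9 (M = -142 + 151 = 9)
A(p, K) = -87 + p² + 9*K (A(p, K) = (p*p + 9*K) - 87 = (p² + 9*K) - 87 = -87 + p² + 9*K)
-56349 + A(-360, (0*(-8))*(-3)) = -56349 + (-87 + (-360)² + 9*((0*(-8))*(-3))) = -56349 + (-87 + 129600 + 9*(0*(-3))) = -56349 + (-87 + 129600 + 9*0) = -56349 + (-87 + 129600 + 0) = -56349 + 129513 = 73164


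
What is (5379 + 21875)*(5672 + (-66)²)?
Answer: 273303112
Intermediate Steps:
(5379 + 21875)*(5672 + (-66)²) = 27254*(5672 + 4356) = 27254*10028 = 273303112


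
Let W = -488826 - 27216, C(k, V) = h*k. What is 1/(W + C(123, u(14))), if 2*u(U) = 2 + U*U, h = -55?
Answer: -1/522807 ≈ -1.9128e-6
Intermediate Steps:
u(U) = 1 + U²/2 (u(U) = (2 + U*U)/2 = (2 + U²)/2 = 1 + U²/2)
C(k, V) = -55*k
W = -516042
1/(W + C(123, u(14))) = 1/(-516042 - 55*123) = 1/(-516042 - 6765) = 1/(-522807) = -1/522807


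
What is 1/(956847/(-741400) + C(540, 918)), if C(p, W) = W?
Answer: 741400/679648353 ≈ 0.0010909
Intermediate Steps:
1/(956847/(-741400) + C(540, 918)) = 1/(956847/(-741400) + 918) = 1/(956847*(-1/741400) + 918) = 1/(-956847/741400 + 918) = 1/(679648353/741400) = 741400/679648353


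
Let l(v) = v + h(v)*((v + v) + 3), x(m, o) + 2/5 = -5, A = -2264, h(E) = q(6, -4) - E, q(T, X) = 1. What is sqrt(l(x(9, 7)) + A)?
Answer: I*sqrt(57983)/5 ≈ 48.159*I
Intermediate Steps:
h(E) = 1 - E
x(m, o) = -27/5 (x(m, o) = -2/5 - 5 = -27/5)
l(v) = v + (1 - v)*(3 + 2*v) (l(v) = v + (1 - v)*((v + v) + 3) = v + (1 - v)*(2*v + 3) = v + (1 - v)*(3 + 2*v))
sqrt(l(x(9, 7)) + A) = sqrt((3 - 2*(-27/5)**2) - 2264) = sqrt((3 - 2*729/25) - 2264) = sqrt((3 - 1458/25) - 2264) = sqrt(-1383/25 - 2264) = sqrt(-57983/25) = I*sqrt(57983)/5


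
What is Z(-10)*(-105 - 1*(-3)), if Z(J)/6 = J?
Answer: 6120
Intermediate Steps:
Z(J) = 6*J
Z(-10)*(-105 - 1*(-3)) = (6*(-10))*(-105 - 1*(-3)) = -60*(-105 + 3) = -60*(-102) = 6120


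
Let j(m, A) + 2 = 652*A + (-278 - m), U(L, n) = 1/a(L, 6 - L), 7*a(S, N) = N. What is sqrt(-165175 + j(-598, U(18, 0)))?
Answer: 4*I*sqrt(92946)/3 ≈ 406.49*I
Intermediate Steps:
a(S, N) = N/7
U(L, n) = 1/(6/7 - L/7) (U(L, n) = 1/((6 - L)/7) = 1/(6/7 - L/7))
j(m, A) = -280 - m + 652*A (j(m, A) = -2 + (652*A + (-278 - m)) = -2 + (-278 - m + 652*A) = -280 - m + 652*A)
sqrt(-165175 + j(-598, U(18, 0))) = sqrt(-165175 + (-280 - 1*(-598) + 652*(-7/(-6 + 18)))) = sqrt(-165175 + (-280 + 598 + 652*(-7/12))) = sqrt(-165175 + (-280 + 598 - 1141/3)) = sqrt(-165175 - 187/3) = sqrt(-495712/3) = 4*I*sqrt(92946)/3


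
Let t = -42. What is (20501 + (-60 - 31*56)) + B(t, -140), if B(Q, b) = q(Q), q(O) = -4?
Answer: 18701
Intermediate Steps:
B(Q, b) = -4
(20501 + (-60 - 31*56)) + B(t, -140) = (20501 + (-60 - 31*56)) - 4 = (20501 + (-60 - 1736)) - 4 = (20501 - 1796) - 4 = 18705 - 4 = 18701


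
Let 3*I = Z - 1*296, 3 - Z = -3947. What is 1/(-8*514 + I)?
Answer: -1/2894 ≈ -0.00034554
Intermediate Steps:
Z = 3950 (Z = 3 - 1*(-3947) = 3 + 3947 = 3950)
I = 1218 (I = (3950 - 1*296)/3 = (3950 - 296)/3 = (1/3)*3654 = 1218)
1/(-8*514 + I) = 1/(-8*514 + 1218) = 1/(-4112 + 1218) = 1/(-2894) = -1/2894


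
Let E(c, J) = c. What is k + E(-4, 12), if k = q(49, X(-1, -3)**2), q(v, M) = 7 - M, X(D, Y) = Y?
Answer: -6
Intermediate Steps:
k = -2 (k = 7 - 1*(-3)**2 = 7 - 1*9 = 7 - 9 = -2)
k + E(-4, 12) = -2 - 4 = -6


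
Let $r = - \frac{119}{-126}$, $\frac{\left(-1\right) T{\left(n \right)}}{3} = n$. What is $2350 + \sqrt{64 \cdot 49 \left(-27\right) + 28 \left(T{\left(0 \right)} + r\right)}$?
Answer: $2350 + \frac{i \sqrt{761810}}{3} \approx 2350.0 + 290.94 i$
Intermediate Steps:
$T{\left(n \right)} = - 3 n$
$r = \frac{17}{18}$ ($r = \left(-119\right) \left(- \frac{1}{126}\right) = \frac{17}{18} \approx 0.94444$)
$2350 + \sqrt{64 \cdot 49 \left(-27\right) + 28 \left(T{\left(0 \right)} + r\right)} = 2350 + \sqrt{64 \cdot 49 \left(-27\right) + 28 \left(\left(-3\right) 0 + \frac{17}{18}\right)} = 2350 + \sqrt{3136 \left(-27\right) + 28 \left(0 + \frac{17}{18}\right)} = 2350 + \sqrt{-84672 + 28 \cdot \frac{17}{18}} = 2350 + \sqrt{-84672 + \frac{238}{9}} = 2350 + \sqrt{- \frac{761810}{9}} = 2350 + \frac{i \sqrt{761810}}{3}$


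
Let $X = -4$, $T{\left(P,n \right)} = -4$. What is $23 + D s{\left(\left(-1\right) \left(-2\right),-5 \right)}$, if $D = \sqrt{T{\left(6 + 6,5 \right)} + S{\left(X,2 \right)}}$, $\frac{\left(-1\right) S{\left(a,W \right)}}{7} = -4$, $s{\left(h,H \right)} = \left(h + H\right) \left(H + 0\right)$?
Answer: $23 + 30 \sqrt{6} \approx 96.485$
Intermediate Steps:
$s{\left(h,H \right)} = H \left(H + h\right)$ ($s{\left(h,H \right)} = \left(H + h\right) H = H \left(H + h\right)$)
$S{\left(a,W \right)} = 28$ ($S{\left(a,W \right)} = \left(-7\right) \left(-4\right) = 28$)
$D = 2 \sqrt{6}$ ($D = \sqrt{-4 + 28} = \sqrt{24} = 2 \sqrt{6} \approx 4.899$)
$23 + D s{\left(\left(-1\right) \left(-2\right),-5 \right)} = 23 + 2 \sqrt{6} \left(- 5 \left(-5 - -2\right)\right) = 23 + 2 \sqrt{6} \left(- 5 \left(-5 + 2\right)\right) = 23 + 2 \sqrt{6} \left(\left(-5\right) \left(-3\right)\right) = 23 + 2 \sqrt{6} \cdot 15 = 23 + 30 \sqrt{6}$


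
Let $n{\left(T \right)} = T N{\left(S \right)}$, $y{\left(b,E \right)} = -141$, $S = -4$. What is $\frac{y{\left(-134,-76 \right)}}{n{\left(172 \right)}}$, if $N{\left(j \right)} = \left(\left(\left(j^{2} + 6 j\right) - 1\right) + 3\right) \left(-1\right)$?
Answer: $- \frac{47}{344} \approx -0.13663$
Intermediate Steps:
$N{\left(j \right)} = -2 - j^{2} - 6 j$ ($N{\left(j \right)} = \left(\left(-1 + j^{2} + 6 j\right) + 3\right) \left(-1\right) = \left(2 + j^{2} + 6 j\right) \left(-1\right) = -2 - j^{2} - 6 j$)
$n{\left(T \right)} = 6 T$ ($n{\left(T \right)} = T \left(-2 - \left(-4\right)^{2} - -24\right) = T \left(-2 - 16 + 24\right) = T 6 = 6 T$)
$\frac{y{\left(-134,-76 \right)}}{n{\left(172 \right)}} = - \frac{141}{6 \cdot 172} = - \frac{141}{1032} = \left(-141\right) \frac{1}{1032} = - \frac{47}{344}$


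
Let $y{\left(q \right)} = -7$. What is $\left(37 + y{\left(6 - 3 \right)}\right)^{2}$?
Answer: $900$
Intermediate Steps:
$\left(37 + y{\left(6 - 3 \right)}\right)^{2} = \left(37 - 7\right)^{2} = 30^{2} = 900$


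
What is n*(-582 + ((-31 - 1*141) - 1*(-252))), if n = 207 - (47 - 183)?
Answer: -172186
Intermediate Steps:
n = 343 (n = 207 - 1*(-136) = 207 + 136 = 343)
n*(-582 + ((-31 - 1*141) - 1*(-252))) = 343*(-582 + ((-31 - 1*141) - 1*(-252))) = 343*(-582 + ((-31 - 141) + 252)) = 343*(-582 + (-172 + 252)) = 343*(-582 + 80) = 343*(-502) = -172186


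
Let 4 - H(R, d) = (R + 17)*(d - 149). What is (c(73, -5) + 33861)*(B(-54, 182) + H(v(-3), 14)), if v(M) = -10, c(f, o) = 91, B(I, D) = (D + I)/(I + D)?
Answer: 32254400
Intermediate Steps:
B(I, D) = 1 (B(I, D) = (D + I)/(D + I) = 1)
H(R, d) = 4 - (-149 + d)*(17 + R) (H(R, d) = 4 - (R + 17)*(d - 149) = 4 - (17 + R)*(-149 + d) = 4 - (-149 + d)*(17 + R))
(c(73, -5) + 33861)*(B(-54, 182) + H(v(-3), 14)) = (91 + 33861)*(1 + (2537 - 17*14 + 149*(-10) - 1*(-10)*14)) = 33952*(1 + (2537 - 238 - 1490 + 140)) = 33952*(1 + 949) = 33952*950 = 32254400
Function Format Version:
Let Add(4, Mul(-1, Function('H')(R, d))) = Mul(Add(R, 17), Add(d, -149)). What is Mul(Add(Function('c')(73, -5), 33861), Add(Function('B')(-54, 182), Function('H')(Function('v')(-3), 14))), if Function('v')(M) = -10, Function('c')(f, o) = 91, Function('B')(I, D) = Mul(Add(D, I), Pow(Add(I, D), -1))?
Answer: 32254400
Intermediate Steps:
Function('B')(I, D) = 1 (Function('B')(I, D) = Mul(Add(D, I), Pow(Add(D, I), -1)) = 1)
Function('H')(R, d) = Add(4, Mul(-1, Add(-149, d), Add(17, R))) (Function('H')(R, d) = Add(4, Mul(-1, Mul(Add(R, 17), Add(d, -149)))) = Add(4, Mul(-1, Mul(Add(17, R), Add(-149, d)))) = Add(4, Mul(-1, Mul(Add(-149, d), Add(17, R)))) = Add(4, Mul(-1, Add(-149, d), Add(17, R))))
Mul(Add(Function('c')(73, -5), 33861), Add(Function('B')(-54, 182), Function('H')(Function('v')(-3), 14))) = Mul(Add(91, 33861), Add(1, Add(2537, Mul(-17, 14), Mul(149, -10), Mul(-1, -10, 14)))) = Mul(33952, Add(1, Add(2537, -238, -1490, 140))) = Mul(33952, Add(1, 949)) = Mul(33952, 950) = 32254400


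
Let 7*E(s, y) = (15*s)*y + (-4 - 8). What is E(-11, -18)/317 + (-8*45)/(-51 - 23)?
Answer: 508866/82103 ≈ 6.1979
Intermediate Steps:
E(s, y) = -12/7 + 15*s*y/7 (E(s, y) = ((15*s)*y + (-4 - 8))/7 = (15*s*y - 12)/7 = (-12 + 15*s*y)/7 = -12/7 + 15*s*y/7)
E(-11, -18)/317 + (-8*45)/(-51 - 23) = (-12/7 + (15/7)*(-11)*(-18))/317 + (-8*45)/(-51 - 23) = (-12/7 + 2970/7)*(1/317) - 360/(-74) = (2958/7)*(1/317) - 360*(-1/74) = 2958/2219 + 180/37 = 508866/82103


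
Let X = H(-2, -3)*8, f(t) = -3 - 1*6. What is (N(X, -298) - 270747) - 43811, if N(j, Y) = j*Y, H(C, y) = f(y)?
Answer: -293102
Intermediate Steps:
f(t) = -9 (f(t) = -3 - 6 = -9)
H(C, y) = -9
X = -72 (X = -9*8 = -72)
N(j, Y) = Y*j
(N(X, -298) - 270747) - 43811 = (-298*(-72) - 270747) - 43811 = (21456 - 270747) - 43811 = -249291 - 43811 = -293102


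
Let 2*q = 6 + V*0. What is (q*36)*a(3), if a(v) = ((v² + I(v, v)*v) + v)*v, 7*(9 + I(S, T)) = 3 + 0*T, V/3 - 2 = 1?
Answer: -31104/7 ≈ -4443.4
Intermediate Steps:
V = 9 (V = 6 + 3*1 = 6 + 3 = 9)
I(S, T) = -60/7 (I(S, T) = -9 + (3 + 0*T)/7 = -9 + (3 + 0)/7 = -9 + (⅐)*3 = -9 + 3/7 = -60/7)
q = 3 (q = (6 + 9*0)/2 = (6 + 0)/2 = (½)*6 = 3)
a(v) = v*(v² - 53*v/7) (a(v) = ((v² - 60*v/7) + v)*v = (v² - 53*v/7)*v = v*(v² - 53*v/7))
(q*36)*a(3) = (3*36)*(3²*(-53/7 + 3)) = 108*(9*(-32/7)) = 108*(-288/7) = -31104/7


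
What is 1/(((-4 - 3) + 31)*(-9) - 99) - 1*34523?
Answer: -10874746/315 ≈ -34523.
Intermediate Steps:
1/(((-4 - 3) + 31)*(-9) - 99) - 1*34523 = 1/((-7 + 31)*(-9) - 99) - 34523 = 1/(24*(-9) - 99) - 34523 = 1/(-216 - 99) - 34523 = 1/(-315) - 34523 = -1/315 - 34523 = -10874746/315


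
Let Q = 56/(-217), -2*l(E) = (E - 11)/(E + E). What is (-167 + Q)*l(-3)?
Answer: 36295/186 ≈ 195.13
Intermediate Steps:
l(E) = -(-11 + E)/(4*E) (l(E) = -(E - 11)/(2*(E + E)) = -(-11 + E)/(2*(2*E)) = -(-11 + E)*1/(2*E)/2 = -(-11 + E)/(4*E))
Q = -8/31 (Q = 56*(-1/217) = -8/31 ≈ -0.25806)
(-167 + Q)*l(-3) = (-167 - 8/31)*((¼)*(11 - 1*(-3))/(-3)) = -5185*(-1)*(11 + 3)/(124*3) = -5185*(-1)*14/(124*3) = -5185/31*(-7/6) = 36295/186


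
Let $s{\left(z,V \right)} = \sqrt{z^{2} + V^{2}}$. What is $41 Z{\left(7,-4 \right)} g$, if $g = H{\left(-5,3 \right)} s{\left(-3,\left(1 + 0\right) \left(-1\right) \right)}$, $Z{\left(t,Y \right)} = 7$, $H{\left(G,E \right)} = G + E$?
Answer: $- 574 \sqrt{10} \approx -1815.1$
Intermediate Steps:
$H{\left(G,E \right)} = E + G$
$s{\left(z,V \right)} = \sqrt{V^{2} + z^{2}}$
$g = - 2 \sqrt{10}$ ($g = \left(3 - 5\right) \sqrt{\left(\left(1 + 0\right) \left(-1\right)\right)^{2} + \left(-3\right)^{2}} = - 2 \sqrt{\left(1 \left(-1\right)\right)^{2} + 9} = - 2 \sqrt{\left(-1\right)^{2} + 9} = - 2 \sqrt{1 + 9} = - 2 \sqrt{10} \approx -6.3246$)
$41 Z{\left(7,-4 \right)} g = 41 \cdot 7 \left(- 2 \sqrt{10}\right) = 287 \left(- 2 \sqrt{10}\right) = - 574 \sqrt{10}$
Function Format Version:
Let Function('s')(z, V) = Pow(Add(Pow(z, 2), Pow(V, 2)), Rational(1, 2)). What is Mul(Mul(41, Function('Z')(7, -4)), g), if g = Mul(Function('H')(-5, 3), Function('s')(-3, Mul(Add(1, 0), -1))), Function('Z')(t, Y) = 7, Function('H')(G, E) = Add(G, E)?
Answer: Mul(-574, Pow(10, Rational(1, 2))) ≈ -1815.1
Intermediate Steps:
Function('H')(G, E) = Add(E, G)
Function('s')(z, V) = Pow(Add(Pow(V, 2), Pow(z, 2)), Rational(1, 2))
g = Mul(-2, Pow(10, Rational(1, 2))) (g = Mul(Add(3, -5), Pow(Add(Pow(Mul(Add(1, 0), -1), 2), Pow(-3, 2)), Rational(1, 2))) = Mul(-2, Pow(Add(Pow(Mul(1, -1), 2), 9), Rational(1, 2))) = Mul(-2, Pow(Add(Pow(-1, 2), 9), Rational(1, 2))) = Mul(-2, Pow(Add(1, 9), Rational(1, 2))) = Mul(-2, Pow(10, Rational(1, 2))) ≈ -6.3246)
Mul(Mul(41, Function('Z')(7, -4)), g) = Mul(Mul(41, 7), Mul(-2, Pow(10, Rational(1, 2)))) = Mul(287, Mul(-2, Pow(10, Rational(1, 2)))) = Mul(-574, Pow(10, Rational(1, 2)))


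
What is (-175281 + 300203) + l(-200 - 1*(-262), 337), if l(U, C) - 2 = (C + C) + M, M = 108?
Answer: 125706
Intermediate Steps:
l(U, C) = 110 + 2*C (l(U, C) = 2 + ((C + C) + 108) = 2 + (2*C + 108) = 2 + (108 + 2*C) = 110 + 2*C)
(-175281 + 300203) + l(-200 - 1*(-262), 337) = (-175281 + 300203) + (110 + 2*337) = 124922 + (110 + 674) = 124922 + 784 = 125706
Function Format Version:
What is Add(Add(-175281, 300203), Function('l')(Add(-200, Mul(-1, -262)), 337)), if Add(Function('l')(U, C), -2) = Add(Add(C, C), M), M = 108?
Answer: 125706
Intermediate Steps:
Function('l')(U, C) = Add(110, Mul(2, C)) (Function('l')(U, C) = Add(2, Add(Add(C, C), 108)) = Add(2, Add(Mul(2, C), 108)) = Add(2, Add(108, Mul(2, C))) = Add(110, Mul(2, C)))
Add(Add(-175281, 300203), Function('l')(Add(-200, Mul(-1, -262)), 337)) = Add(Add(-175281, 300203), Add(110, Mul(2, 337))) = Add(124922, Add(110, 674)) = Add(124922, 784) = 125706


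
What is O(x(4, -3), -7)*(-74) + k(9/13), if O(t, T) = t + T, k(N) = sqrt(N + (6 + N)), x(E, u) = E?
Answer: 222 + 4*sqrt(78)/13 ≈ 224.72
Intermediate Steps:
k(N) = sqrt(6 + 2*N)
O(t, T) = T + t
O(x(4, -3), -7)*(-74) + k(9/13) = (-7 + 4)*(-74) + sqrt(6 + 2*(9/13)) = -3*(-74) + sqrt(6 + 2*(9*(1/13))) = 222 + sqrt(6 + 2*(9/13)) = 222 + sqrt(6 + 18/13) = 222 + sqrt(96/13) = 222 + 4*sqrt(78)/13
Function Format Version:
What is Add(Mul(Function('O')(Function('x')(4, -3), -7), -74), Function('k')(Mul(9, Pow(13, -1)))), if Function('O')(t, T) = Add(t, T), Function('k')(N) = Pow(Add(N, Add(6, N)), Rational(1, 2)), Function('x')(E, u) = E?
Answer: Add(222, Mul(Rational(4, 13), Pow(78, Rational(1, 2)))) ≈ 224.72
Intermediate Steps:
Function('k')(N) = Pow(Add(6, Mul(2, N)), Rational(1, 2))
Function('O')(t, T) = Add(T, t)
Add(Mul(Function('O')(Function('x')(4, -3), -7), -74), Function('k')(Mul(9, Pow(13, -1)))) = Add(Mul(Add(-7, 4), -74), Pow(Add(6, Mul(2, Mul(9, Pow(13, -1)))), Rational(1, 2))) = Add(Mul(-3, -74), Pow(Add(6, Mul(2, Mul(9, Rational(1, 13)))), Rational(1, 2))) = Add(222, Pow(Add(6, Mul(2, Rational(9, 13))), Rational(1, 2))) = Add(222, Pow(Add(6, Rational(18, 13)), Rational(1, 2))) = Add(222, Pow(Rational(96, 13), Rational(1, 2))) = Add(222, Mul(Rational(4, 13), Pow(78, Rational(1, 2))))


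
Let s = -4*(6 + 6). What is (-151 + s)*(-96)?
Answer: 19104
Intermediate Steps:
s = -48 (s = -4*12 = -48)
(-151 + s)*(-96) = (-151 - 48)*(-96) = -199*(-96) = 19104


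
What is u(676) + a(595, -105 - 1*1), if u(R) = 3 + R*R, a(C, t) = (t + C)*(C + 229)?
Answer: 859915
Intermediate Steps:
a(C, t) = (229 + C)*(C + t) (a(C, t) = (C + t)*(229 + C) = (229 + C)*(C + t))
u(R) = 3 + R**2
u(676) + a(595, -105 - 1*1) = (3 + 676**2) + (595**2 + 229*595 + 229*(-105 - 1*1) + 595*(-105 - 1*1)) = (3 + 456976) + (354025 + 136255 + 229*(-105 - 1) + 595*(-105 - 1)) = 456979 + (354025 + 136255 + 229*(-106) + 595*(-106)) = 456979 + (354025 + 136255 - 24274 - 63070) = 456979 + 402936 = 859915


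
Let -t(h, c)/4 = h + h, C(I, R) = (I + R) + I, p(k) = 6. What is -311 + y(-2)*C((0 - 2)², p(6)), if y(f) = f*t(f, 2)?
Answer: -759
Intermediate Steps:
C(I, R) = R + 2*I
t(h, c) = -8*h (t(h, c) = -4*(h + h) = -8*h)
y(f) = -8*f² (y(f) = f*(-8*f) = -8*f²)
-311 + y(-2)*C((0 - 2)², p(6)) = -311 + (-8*(-2)²)*(6 + 2*(0 - 2)²) = -311 + (-8*4)*(6 + 2*(-2)²) = -311 - 32*(6 + 2*4) = -311 - 32*(6 + 8) = -311 - 32*14 = -311 - 448 = -759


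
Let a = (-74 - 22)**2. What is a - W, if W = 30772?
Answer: -21556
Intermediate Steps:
a = 9216 (a = (-96)**2 = 9216)
a - W = 9216 - 1*30772 = 9216 - 30772 = -21556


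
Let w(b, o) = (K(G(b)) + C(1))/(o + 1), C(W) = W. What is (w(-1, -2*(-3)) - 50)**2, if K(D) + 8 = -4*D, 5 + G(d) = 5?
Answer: 2601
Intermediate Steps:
G(d) = 0 (G(d) = -5 + 5 = 0)
K(D) = -8 - 4*D
w(b, o) = -7/(1 + o) (w(b, o) = ((-8 - 4*0) + 1)/(o + 1) = ((-8 + 0) + 1)/(1 + o) = (-8 + 1)/(1 + o) = -7/(1 + o))
(w(-1, -2*(-3)) - 50)**2 = (-7/(1 - 2*(-3)) - 50)**2 = (-7/(1 + 6) - 50)**2 = (-7/7 - 50)**2 = (-7*1/7 - 50)**2 = (-1 - 50)**2 = (-51)**2 = 2601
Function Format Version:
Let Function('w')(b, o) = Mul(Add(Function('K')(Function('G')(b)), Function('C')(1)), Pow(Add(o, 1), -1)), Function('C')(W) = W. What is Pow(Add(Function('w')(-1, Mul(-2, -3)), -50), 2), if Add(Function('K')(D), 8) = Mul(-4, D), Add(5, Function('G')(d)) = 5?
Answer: 2601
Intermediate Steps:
Function('G')(d) = 0 (Function('G')(d) = Add(-5, 5) = 0)
Function('K')(D) = Add(-8, Mul(-4, D))
Function('w')(b, o) = Mul(-7, Pow(Add(1, o), -1)) (Function('w')(b, o) = Mul(Add(Add(-8, Mul(-4, 0)), 1), Pow(Add(o, 1), -1)) = Mul(Add(Add(-8, 0), 1), Pow(Add(1, o), -1)) = Mul(Add(-8, 1), Pow(Add(1, o), -1)) = Mul(-7, Pow(Add(1, o), -1)))
Pow(Add(Function('w')(-1, Mul(-2, -3)), -50), 2) = Pow(Add(Mul(-7, Pow(Add(1, Mul(-2, -3)), -1)), -50), 2) = Pow(Add(Mul(-7, Pow(Add(1, 6), -1)), -50), 2) = Pow(Add(Mul(-7, Pow(7, -1)), -50), 2) = Pow(Add(Mul(-7, Rational(1, 7)), -50), 2) = Pow(Add(-1, -50), 2) = Pow(-51, 2) = 2601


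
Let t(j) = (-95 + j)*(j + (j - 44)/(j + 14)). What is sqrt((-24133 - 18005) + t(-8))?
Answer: 4*I*sqrt(22737)/3 ≈ 201.05*I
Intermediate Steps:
t(j) = (-95 + j)*(j + (-44 + j)/(14 + j))
sqrt((-24133 - 18005) + t(-8)) = sqrt((-24133 - 18005) + (4180 + (-8)**3 - 1469*(-8) - 80*(-8)**2)/(14 - 8)) = sqrt(-42138 + (4180 - 512 + 11752 - 80*64)/6) = sqrt(-42138 + (4180 - 512 + 11752 - 5120)/6) = sqrt(-42138 + (1/6)*10300) = sqrt(-42138 + 5150/3) = sqrt(-121264/3) = 4*I*sqrt(22737)/3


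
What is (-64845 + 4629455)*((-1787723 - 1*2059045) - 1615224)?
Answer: -24931863303120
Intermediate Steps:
(-64845 + 4629455)*((-1787723 - 1*2059045) - 1615224) = 4564610*((-1787723 - 2059045) - 1615224) = 4564610*(-3846768 - 1615224) = 4564610*(-5461992) = -24931863303120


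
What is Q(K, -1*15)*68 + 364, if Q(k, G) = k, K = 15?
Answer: 1384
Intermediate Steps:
Q(K, -1*15)*68 + 364 = 15*68 + 364 = 1020 + 364 = 1384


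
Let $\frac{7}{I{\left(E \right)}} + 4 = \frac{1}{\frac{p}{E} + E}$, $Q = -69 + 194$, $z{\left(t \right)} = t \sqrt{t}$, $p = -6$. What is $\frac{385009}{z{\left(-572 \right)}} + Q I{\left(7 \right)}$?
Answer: $- \frac{7525}{33} + \frac{385009 i \sqrt{143}}{163592} \approx -228.03 + 28.143 i$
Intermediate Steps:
$z{\left(t \right)} = t^{\frac{3}{2}}$
$Q = 125$
$I{\left(E \right)} = \frac{7}{-4 + \frac{1}{E - \frac{6}{E}}}$ ($I{\left(E \right)} = \frac{7}{-4 + \frac{1}{- \frac{6}{E} + E}} = \frac{7}{-4 + \frac{1}{E - \frac{6}{E}}}$)
$\frac{385009}{z{\left(-572 \right)}} + Q I{\left(7 \right)} = \frac{385009}{\left(-572\right)^{\frac{3}{2}}} + 125 \frac{7 \left(-6 + 7^{2}\right)}{24 + 7 - 4 \cdot 7^{2}} = \frac{385009}{\left(-1144\right) i \sqrt{143}} + 125 \frac{7 \left(-6 + 49\right)}{24 + 7 - 196} = 385009 \frac{i \sqrt{143}}{163592} + 125 \cdot 7 \frac{1}{24 + 7 - 196} \cdot 43 = \frac{385009 i \sqrt{143}}{163592} + 125 \cdot 7 \frac{1}{-165} \cdot 43 = \frac{385009 i \sqrt{143}}{163592} + 125 \cdot 7 \left(- \frac{1}{165}\right) 43 = \frac{385009 i \sqrt{143}}{163592} + 125 \left(- \frac{301}{165}\right) = \frac{385009 i \sqrt{143}}{163592} - \frac{7525}{33} = - \frac{7525}{33} + \frac{385009 i \sqrt{143}}{163592}$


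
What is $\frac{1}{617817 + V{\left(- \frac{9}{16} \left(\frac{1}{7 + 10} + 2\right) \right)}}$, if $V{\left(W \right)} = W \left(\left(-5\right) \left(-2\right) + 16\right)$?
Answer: $\frac{136}{84019017} \approx 1.6187 \cdot 10^{-6}$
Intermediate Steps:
$V{\left(W \right)} = 26 W$ ($V{\left(W \right)} = W \left(10 + 16\right) = W 26 = 26 W$)
$\frac{1}{617817 + V{\left(- \frac{9}{16} \left(\frac{1}{7 + 10} + 2\right) \right)}} = \frac{1}{617817 + 26 - \frac{9}{16} \left(\frac{1}{7 + 10} + 2\right)} = \frac{1}{617817 + 26 \left(-9\right) \frac{1}{16} \left(\frac{1}{17} + 2\right)} = \frac{1}{617817 + 26 \left(- \frac{9 \left(\frac{1}{17} + 2\right)}{16}\right)} = \frac{1}{617817 + 26 \left(\left(- \frac{9}{16}\right) \frac{35}{17}\right)} = \frac{1}{617817 + 26 \left(- \frac{315}{272}\right)} = \frac{1}{617817 - \frac{4095}{136}} = \frac{1}{\frac{84019017}{136}} = \frac{136}{84019017}$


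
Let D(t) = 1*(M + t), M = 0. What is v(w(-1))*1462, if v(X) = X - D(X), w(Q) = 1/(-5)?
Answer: 0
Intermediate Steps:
D(t) = t (D(t) = 1*(0 + t) = 1*t = t)
w(Q) = -⅕ (w(Q) = 1*(-⅕) = -⅕)
v(X) = 0 (v(X) = X - X = 0)
v(w(-1))*1462 = 0*1462 = 0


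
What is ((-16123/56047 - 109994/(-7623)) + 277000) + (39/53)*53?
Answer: 118369924370048/427246281 ≈ 2.7705e+5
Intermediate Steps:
((-16123/56047 - 109994/(-7623)) + 277000) + (39/53)*53 = ((-16123*1/56047 - 109994*(-1/7623)) + 277000) + (39*(1/53))*53 = ((-16123/56047 + 109994/7623) + 277000) + (39/53)*53 = (6041928089/427246281 + 277000) + 39 = 118353261765089/427246281 + 39 = 118369924370048/427246281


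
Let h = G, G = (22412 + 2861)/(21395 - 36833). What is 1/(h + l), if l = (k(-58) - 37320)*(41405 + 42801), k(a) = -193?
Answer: -15438/48765858214237 ≈ -3.1657e-10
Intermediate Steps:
G = -25273/15438 (G = 25273/(-15438) = 25273*(-1/15438) = -25273/15438 ≈ -1.6371)
h = -25273/15438 ≈ -1.6371
l = -3158819678 (l = (-193 - 37320)*(41405 + 42801) = -37513*84206 = -3158819678)
1/(h + l) = 1/(-25273/15438 - 3158819678) = 1/(-48765858214237/15438) = -15438/48765858214237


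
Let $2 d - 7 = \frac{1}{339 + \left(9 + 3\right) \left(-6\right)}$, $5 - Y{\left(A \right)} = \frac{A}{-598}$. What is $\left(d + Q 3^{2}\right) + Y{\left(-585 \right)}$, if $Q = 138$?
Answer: $\frac{15346649}{12282} \approx 1249.5$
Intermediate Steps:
$Y{\left(A \right)} = 5 + \frac{A}{598}$ ($Y{\left(A \right)} = 5 - \frac{A}{-598} = 5 - A \left(- \frac{1}{598}\right) = 5 - - \frac{A}{598} = 5 + \frac{A}{598}$)
$d = \frac{935}{267}$ ($d = \frac{7}{2} + \frac{1}{2 \left(339 + \left(9 + 3\right) \left(-6\right)\right)} = \frac{7}{2} + \frac{1}{2 \left(339 + 12 \left(-6\right)\right)} = \frac{7}{2} + \frac{1}{2 \left(339 - 72\right)} = \frac{7}{2} + \frac{1}{2 \cdot 267} = \frac{7}{2} + \frac{1}{2} \cdot \frac{1}{267} = \frac{7}{2} + \frac{1}{534} = \frac{935}{267} \approx 3.5019$)
$\left(d + Q 3^{2}\right) + Y{\left(-585 \right)} = \left(\frac{935}{267} + 138 \cdot 3^{2}\right) + \left(5 + \frac{1}{598} \left(-585\right)\right) = \left(\frac{935}{267} + 138 \cdot 9\right) + \left(5 - \frac{45}{46}\right) = \left(\frac{935}{267} + 1242\right) + \frac{185}{46} = \frac{332549}{267} + \frac{185}{46} = \frac{15346649}{12282}$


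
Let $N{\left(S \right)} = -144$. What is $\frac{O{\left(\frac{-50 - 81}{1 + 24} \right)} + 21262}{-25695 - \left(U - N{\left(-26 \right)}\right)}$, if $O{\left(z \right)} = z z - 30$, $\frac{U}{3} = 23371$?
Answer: $- \frac{13287161}{59970000} \approx -0.22156$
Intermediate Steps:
$U = 70113$ ($U = 3 \cdot 23371 = 70113$)
$O{\left(z \right)} = -30 + z^{2}$ ($O{\left(z \right)} = z^{2} - 30 = -30 + z^{2}$)
$\frac{O{\left(\frac{-50 - 81}{1 + 24} \right)} + 21262}{-25695 - \left(U - N{\left(-26 \right)}\right)} = \frac{\left(-30 + \left(\frac{-50 - 81}{1 + 24}\right)^{2}\right) + 21262}{-25695 - 70257} = \frac{\left(-30 + \left(- \frac{131}{25}\right)^{2}\right) + 21262}{-25695 - 70257} = \frac{\left(-30 + \left(\left(-131\right) \frac{1}{25}\right)^{2}\right) + 21262}{-25695 - 70257} = \frac{\left(-30 + \left(- \frac{131}{25}\right)^{2}\right) + 21262}{-95952} = \left(\left(-30 + \frac{17161}{625}\right) + 21262\right) \left(- \frac{1}{95952}\right) = \left(- \frac{1589}{625} + 21262\right) \left(- \frac{1}{95952}\right) = \frac{13287161}{625} \left(- \frac{1}{95952}\right) = - \frac{13287161}{59970000}$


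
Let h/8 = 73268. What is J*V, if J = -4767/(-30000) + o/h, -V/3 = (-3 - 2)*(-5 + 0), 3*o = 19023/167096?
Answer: -29180701206063/2448557945600 ≈ -11.918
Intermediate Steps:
o = 6341/167096 (o = (19023/167096)/3 = (19023*(1/167096))/3 = (1/3)*(19023/167096) = 6341/167096 ≈ 0.037948)
h = 586144 (h = 8*73268 = 586144)
V = -75 (V = -3*(-3 - 2)*(-5 + 0) = -(-15)*(-5) = -3*25 = -75)
J = 9726900402021/61213948640000 (J = -4767/(-30000) + (6341/167096)/586144 = -4767*(-1/30000) + (6341/167096)*(1/586144) = 1589/10000 + 6341/97942317824 = 9726900402021/61213948640000 ≈ 0.15890)
J*V = (9726900402021/61213948640000)*(-75) = -29180701206063/2448557945600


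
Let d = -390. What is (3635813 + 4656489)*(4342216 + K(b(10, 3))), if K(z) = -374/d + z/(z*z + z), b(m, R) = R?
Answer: 14042720814100873/390 ≈ 3.6007e+13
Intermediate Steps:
K(z) = 187/195 + z/(z + z²) (K(z) = -374/(-390) + z/(z*z + z) = -374*(-1/390) + z/(z² + z) = 187/195 + z/(z + z²))
(3635813 + 4656489)*(4342216 + K(b(10, 3))) = (3635813 + 4656489)*(4342216 + (382 + 187*3)/(195*(1 + 3))) = 8292302*(4342216 + (1/195)*(382 + 561)/4) = 8292302*(4342216 + (1/195)*(¼)*943) = 8292302*(4342216 + 943/780) = 8292302*(3386929423/780) = 14042720814100873/390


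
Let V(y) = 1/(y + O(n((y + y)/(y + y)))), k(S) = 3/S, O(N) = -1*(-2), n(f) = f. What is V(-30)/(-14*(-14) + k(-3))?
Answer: -1/5460 ≈ -0.00018315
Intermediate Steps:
O(N) = 2
V(y) = 1/(2 + y) (V(y) = 1/(y + 2) = 1/(2 + y))
V(-30)/(-14*(-14) + k(-3)) = 1/((2 - 30)*(-14*(-14) + 3/(-3))) = 1/((-28)*(196 + 3*(-⅓))) = -1/(28*(196 - 1)) = -1/28/195 = -1/28*1/195 = -1/5460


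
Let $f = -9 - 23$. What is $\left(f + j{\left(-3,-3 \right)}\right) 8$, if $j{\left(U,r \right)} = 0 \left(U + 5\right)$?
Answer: $-256$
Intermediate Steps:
$j{\left(U,r \right)} = 0$ ($j{\left(U,r \right)} = 0 \left(5 + U\right) = 0$)
$f = -32$ ($f = -9 - 23 = -32$)
$\left(f + j{\left(-3,-3 \right)}\right) 8 = \left(-32 + 0\right) 8 = \left(-32\right) 8 = -256$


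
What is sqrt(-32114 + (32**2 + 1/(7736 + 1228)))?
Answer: I*sqrt(69393998991)/1494 ≈ 176.32*I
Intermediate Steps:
sqrt(-32114 + (32**2 + 1/(7736 + 1228))) = sqrt(-32114 + (1024 + 1/8964)) = sqrt(-32114 + 9179137/8964) = sqrt(-278690759/8964) = I*sqrt(69393998991)/1494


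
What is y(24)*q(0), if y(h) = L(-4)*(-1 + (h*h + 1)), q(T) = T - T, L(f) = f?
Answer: 0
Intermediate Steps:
q(T) = 0
y(h) = -4*h**2 (y(h) = -4*(-1 + (h*h + 1)) = -4*(-1 + (h**2 + 1)) = -4*(-1 + (1 + h**2)) = -4*h**2)
y(24)*q(0) = -4*24**2*0 = -4*576*0 = -2304*0 = 0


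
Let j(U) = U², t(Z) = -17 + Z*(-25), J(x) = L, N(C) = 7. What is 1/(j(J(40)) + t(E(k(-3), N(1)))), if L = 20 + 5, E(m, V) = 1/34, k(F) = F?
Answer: 34/20647 ≈ 0.0016467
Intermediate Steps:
E(m, V) = 1/34
L = 25
J(x) = 25
t(Z) = -17 - 25*Z
1/(j(J(40)) + t(E(k(-3), N(1)))) = 1/(25² + (-17 - 25*1/34)) = 1/(625 + (-17 - 25/34)) = 1/(625 - 603/34) = 1/(20647/34) = 34/20647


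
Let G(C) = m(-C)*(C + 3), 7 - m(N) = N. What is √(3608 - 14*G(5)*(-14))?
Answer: 2*√5606 ≈ 149.75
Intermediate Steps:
m(N) = 7 - N
G(C) = (3 + C)*(7 + C) (G(C) = (7 - (-1)*C)*(C + 3) = (7 + C)*(3 + C) = (3 + C)*(7 + C))
√(3608 - 14*G(5)*(-14)) = √(3608 - 14*(3 + 5)*(7 + 5)*(-14)) = √(3608 - 112*12*(-14)) = √(3608 - 14*96*(-14)) = √(3608 - 1344*(-14)) = √(3608 + 18816) = √22424 = 2*√5606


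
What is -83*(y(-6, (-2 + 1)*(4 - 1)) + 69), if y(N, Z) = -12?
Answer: -4731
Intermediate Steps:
-83*(y(-6, (-2 + 1)*(4 - 1)) + 69) = -83*(-12 + 69) = -83*57 = -4731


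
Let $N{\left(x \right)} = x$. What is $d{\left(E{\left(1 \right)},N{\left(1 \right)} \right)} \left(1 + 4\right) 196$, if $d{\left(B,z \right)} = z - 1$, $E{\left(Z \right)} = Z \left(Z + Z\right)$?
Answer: $0$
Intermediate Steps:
$E{\left(Z \right)} = 2 Z^{2}$ ($E{\left(Z \right)} = Z 2 Z = 2 Z^{2}$)
$d{\left(B,z \right)} = -1 + z$
$d{\left(E{\left(1 \right)},N{\left(1 \right)} \right)} \left(1 + 4\right) 196 = \left(-1 + 1\right) \left(1 + 4\right) 196 = 0 \cdot 5 \cdot 196 = 0 \cdot 196 = 0$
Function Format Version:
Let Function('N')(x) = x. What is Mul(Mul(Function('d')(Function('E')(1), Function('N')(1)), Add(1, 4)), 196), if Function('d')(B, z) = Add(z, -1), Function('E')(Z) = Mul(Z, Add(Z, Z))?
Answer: 0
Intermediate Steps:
Function('E')(Z) = Mul(2, Pow(Z, 2)) (Function('E')(Z) = Mul(Z, Mul(2, Z)) = Mul(2, Pow(Z, 2)))
Function('d')(B, z) = Add(-1, z)
Mul(Mul(Function('d')(Function('E')(1), Function('N')(1)), Add(1, 4)), 196) = Mul(Mul(Add(-1, 1), Add(1, 4)), 196) = Mul(Mul(0, 5), 196) = Mul(0, 196) = 0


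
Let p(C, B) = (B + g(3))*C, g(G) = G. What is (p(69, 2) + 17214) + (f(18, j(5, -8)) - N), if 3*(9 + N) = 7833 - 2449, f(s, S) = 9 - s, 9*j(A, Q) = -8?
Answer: 47293/3 ≈ 15764.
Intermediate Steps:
j(A, Q) = -8/9 (j(A, Q) = (1/9)*(-8) = -8/9)
N = 5357/3 (N = -9 + (7833 - 2449)/3 = -9 + (1/3)*5384 = -9 + 5384/3 = 5357/3 ≈ 1785.7)
p(C, B) = C*(3 + B) (p(C, B) = (B + 3)*C = (3 + B)*C = C*(3 + B))
(p(69, 2) + 17214) + (f(18, j(5, -8)) - N) = (69*(3 + 2) + 17214) + ((9 - 1*18) - 1*5357/3) = (69*5 + 17214) + ((9 - 18) - 5357/3) = (345 + 17214) + (-9 - 5357/3) = 17559 - 5384/3 = 47293/3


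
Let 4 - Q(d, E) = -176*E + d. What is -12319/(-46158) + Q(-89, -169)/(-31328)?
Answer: 877280245/723018912 ≈ 1.2134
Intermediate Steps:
Q(d, E) = 4 - d + 176*E (Q(d, E) = 4 - (-176*E + d) = 4 - (d - 176*E) = 4 + (-d + 176*E) = 4 - d + 176*E)
-12319/(-46158) + Q(-89, -169)/(-31328) = -12319/(-46158) + (4 - 1*(-89) + 176*(-169))/(-31328) = -12319*(-1/46158) + (4 + 89 - 29744)*(-1/31328) = 12319/46158 - 29651*(-1/31328) = 12319/46158 + 29651/31328 = 877280245/723018912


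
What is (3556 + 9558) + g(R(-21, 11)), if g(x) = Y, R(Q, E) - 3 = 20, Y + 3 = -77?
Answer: 13034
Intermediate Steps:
Y = -80 (Y = -3 - 77 = -80)
R(Q, E) = 23 (R(Q, E) = 3 + 20 = 23)
g(x) = -80
(3556 + 9558) + g(R(-21, 11)) = (3556 + 9558) - 80 = 13114 - 80 = 13034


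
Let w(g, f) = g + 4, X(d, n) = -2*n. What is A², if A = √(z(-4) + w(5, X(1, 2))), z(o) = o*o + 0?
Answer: 25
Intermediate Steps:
w(g, f) = 4 + g
z(o) = o² (z(o) = o² + 0 = o²)
A = 5 (A = √((-4)² + (4 + 5)) = √(16 + 9) = √25 = 5)
A² = 5² = 25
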